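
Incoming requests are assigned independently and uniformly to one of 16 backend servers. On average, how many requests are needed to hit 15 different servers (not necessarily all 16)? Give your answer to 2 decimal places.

Going from k to k+1 distinct takes a geometric number of requests with mean 16/(16-k).
Sum over k = 0,...,14: E = 16/16 + 16/15 + 16/14 + ... + 16/3 + 16/2 = 38.092.

38.09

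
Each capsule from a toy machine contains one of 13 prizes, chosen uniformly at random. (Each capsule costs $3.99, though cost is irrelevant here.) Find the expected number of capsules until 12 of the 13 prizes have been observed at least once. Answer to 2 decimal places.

28.34

Going from k to k+1 distinct takes a geometric number of capsules with mean 13/(13-k).
Sum over k = 0,...,11: E = 13/13 + 13/12 + 13/11 + ... + 13/3 + 13/2 = 28.342.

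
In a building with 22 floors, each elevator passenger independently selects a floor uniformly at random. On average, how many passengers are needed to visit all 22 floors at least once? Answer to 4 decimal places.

81.1979

Split into phases: going from k distinct to k+1 distinct takes on average 22/(22-k) passengers.
E[T] = 22/22 + 22/21 + 22/20 + ... + 22/2 + 22/1 = 22·H_{22}.
H_{22} = 3.69081, so E[T] = 81.19789.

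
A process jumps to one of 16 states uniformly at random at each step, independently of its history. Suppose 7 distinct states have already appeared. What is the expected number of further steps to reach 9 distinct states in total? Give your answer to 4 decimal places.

From k distinct to k+1 distinct takes on average 16/(16-k) steps.
Sum over k = 7,...,8: E = 16/9 + 16/8 = 3.77778.

3.7778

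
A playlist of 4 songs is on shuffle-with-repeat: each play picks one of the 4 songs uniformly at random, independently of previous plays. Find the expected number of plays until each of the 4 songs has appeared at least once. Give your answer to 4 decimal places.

8.3333

The wait to go from k to k+1 distinct songs is geometric with mean 4/(4-k).
E[T] = 4/4 + 4/3 + 4/2 + 4/1 = 4·H_{4}.
H_{4} = 2.08333, so E[T] = 8.33333.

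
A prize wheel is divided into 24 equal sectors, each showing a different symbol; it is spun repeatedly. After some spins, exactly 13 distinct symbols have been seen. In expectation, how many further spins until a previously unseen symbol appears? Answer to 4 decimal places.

2.1818

The number of spins until the next new symbol is geometric with success probability 11/24, so its mean is 24/11.
E = 24/11 = 2.18182.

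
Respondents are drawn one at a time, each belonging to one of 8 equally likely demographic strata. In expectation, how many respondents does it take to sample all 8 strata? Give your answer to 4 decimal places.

21.7429

Split into phases: going from k distinct to k+1 distinct takes on average 8/(8-k) respondents.
E[T] = 8/8 + 8/7 + 8/6 + ... + 8/2 + 8/1 = 8·H_{8}.
H_{8} = 2.71786, so E[T] = 21.74286.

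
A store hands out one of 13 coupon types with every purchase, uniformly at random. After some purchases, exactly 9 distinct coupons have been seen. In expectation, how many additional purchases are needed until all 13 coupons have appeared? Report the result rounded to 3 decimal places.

The wait to go from k to k+1 distinct coupons is geometric with mean 13/(13-k).
Sum over k = 9,...,12: E = 13/4 + 13/3 + 13/2 + 13/1 = 27.0833.

27.083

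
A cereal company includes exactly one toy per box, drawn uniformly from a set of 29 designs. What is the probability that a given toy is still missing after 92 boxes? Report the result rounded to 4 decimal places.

On each box the fixed toy fails to appear with probability 28/29.
P(still missing after 92) = (28/29)^92 = 0.03962.

0.0396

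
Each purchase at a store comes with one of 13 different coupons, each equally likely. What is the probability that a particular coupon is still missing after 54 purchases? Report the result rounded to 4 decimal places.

On each purchase the fixed coupon fails to appear with probability 12/13.
P(still missing after 54) = (12/13)^54 = 0.01327.

0.0133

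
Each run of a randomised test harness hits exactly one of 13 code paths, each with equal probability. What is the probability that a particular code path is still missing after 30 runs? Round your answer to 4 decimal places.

0.0906

Each run misses the fixed code path with probability (13-1)/13 = 12/13, independently.
P(still missing after 30) = (12/13)^30 = 0.09060.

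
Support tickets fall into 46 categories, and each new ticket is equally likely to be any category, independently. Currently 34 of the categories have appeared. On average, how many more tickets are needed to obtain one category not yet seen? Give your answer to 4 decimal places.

Each ticket yields a new category with probability (46-34)/46 = 12/46, so the wait is geometric with mean 46/12.
E = 46/12 = 3.83333.

3.8333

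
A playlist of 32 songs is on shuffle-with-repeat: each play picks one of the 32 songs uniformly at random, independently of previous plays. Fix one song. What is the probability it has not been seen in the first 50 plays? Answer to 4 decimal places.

0.2044

On each play the fixed song fails to appear with probability 31/32.
P(still missing after 50) = (31/32)^50 = 0.20445.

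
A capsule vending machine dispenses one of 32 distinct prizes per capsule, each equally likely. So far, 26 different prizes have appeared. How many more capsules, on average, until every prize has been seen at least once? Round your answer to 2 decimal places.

78.40

From k distinct to k+1 distinct takes on average 32/(32-k) capsules.
Sum over k = 26,...,31: E = 32/6 + 32/5 + 32/4 + 32/3 + 32/2 + 32/1 = 78.400.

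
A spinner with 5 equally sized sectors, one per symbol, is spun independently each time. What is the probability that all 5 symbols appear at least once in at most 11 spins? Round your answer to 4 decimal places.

Let A_i be the event that symbol i is missing after 11 spins. By inclusion–exclusion on the A_i,
P(all seen) = Σ_{j=0}^{5} (-1)^j C(5,j)((5-j)/5)^11
= 1.00000 - 0.42950 + 0.03628 - 0.00042 + 0.00000 - 0.00000
= 0.60636.

0.6064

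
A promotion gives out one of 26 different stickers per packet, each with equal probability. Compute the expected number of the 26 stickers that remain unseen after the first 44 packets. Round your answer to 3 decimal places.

For each sticker, P(unseen after 44) = (25/26)^44 = 0.1780.
By linearity of expectation, E[unseen] = 26·(25/26)^44 = 4.6292.

4.629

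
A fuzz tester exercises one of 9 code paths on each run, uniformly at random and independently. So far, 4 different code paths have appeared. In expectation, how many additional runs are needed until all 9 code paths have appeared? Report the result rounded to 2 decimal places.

With k distinct code paths already seen, the next new one takes an expected 9/(9-k) runs.
Sum over k = 4,...,8: E = 9/5 + 9/4 + 9/3 + 9/2 + 9/1 = 20.550.

20.55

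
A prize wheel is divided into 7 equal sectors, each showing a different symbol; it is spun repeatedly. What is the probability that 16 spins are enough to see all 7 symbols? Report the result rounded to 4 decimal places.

0.4977

Let A_i be the event that symbol i is missing after 16 spins. By inclusion–exclusion on the A_i,
P(all seen) = Σ_{j=0}^{7} (-1)^j C(7,j)((7-j)/7)^16
= 1.00000 - 0.59422 + 0.09642 - 0.00452 + 0.00005 - 0.00000 + 0.00000 - 0.00000
= 0.49772.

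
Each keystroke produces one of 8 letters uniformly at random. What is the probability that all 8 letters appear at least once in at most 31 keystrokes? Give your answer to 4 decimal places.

0.8763

By inclusion–exclusion over which letters are missing,
P(all seen) = Σ_{j=0}^{8} (-1)^j C(8,j)((8-j)/8)^31
= 1.00000 - 0.12745 + 0.00375 - 0.00003 + 0.00000 - 0.00000 + 0.00000 - 0.00000 + 0.00000
= 0.87627.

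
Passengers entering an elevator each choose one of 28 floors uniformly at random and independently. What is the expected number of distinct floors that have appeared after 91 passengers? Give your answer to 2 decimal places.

26.98

For each floor, P(seen in 91 passengers) = 1 - (27/28)^91 = 0.963.
By linearity of expectation, E[distinct seen] = 28·(1 - (27/28)^91) = 26.977.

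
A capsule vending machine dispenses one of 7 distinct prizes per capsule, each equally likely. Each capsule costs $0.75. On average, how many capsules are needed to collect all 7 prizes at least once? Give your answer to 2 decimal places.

The wait to go from k to k+1 distinct prizes is geometric with mean 7/(7-k).
E[T] = 7/7 + 7/6 + 7/5 + ... + 7/2 + 7/1 = 7·H_{7}.
H_{7} = 2.593, so E[T] = 18.150.

18.15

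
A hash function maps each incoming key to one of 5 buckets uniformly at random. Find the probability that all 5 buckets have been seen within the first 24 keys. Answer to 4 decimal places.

0.9764

By inclusion–exclusion over which buckets are missing,
P(all seen) = Σ_{j=0}^{5} (-1)^j C(5,j)((5-j)/5)^24
= 1.00000 - 0.02361 + 0.00005 - 0.00000 + 0.00000 - 0.00000
= 0.97644.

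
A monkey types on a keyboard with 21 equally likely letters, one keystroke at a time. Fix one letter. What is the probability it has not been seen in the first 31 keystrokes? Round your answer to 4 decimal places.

On each keystroke the fixed letter fails to appear with probability 20/21.
P(still missing after 31) = (20/21)^31 = 0.22036.

0.2204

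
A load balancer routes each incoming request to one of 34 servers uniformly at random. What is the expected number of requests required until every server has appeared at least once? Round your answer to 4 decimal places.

The wait to go from k to k+1 distinct servers is geometric with mean 34/(34-k).
E[T] = 34/34 + 34/33 + 34/32 + ... + 34/2 + 34/1 = 34·H_{34}.
H_{34} = 4.11821, so E[T] = 140.01914.

140.0191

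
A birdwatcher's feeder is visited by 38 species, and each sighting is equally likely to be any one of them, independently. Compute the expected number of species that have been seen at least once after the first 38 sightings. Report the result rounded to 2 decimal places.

For each species, P(seen in 38 sightings) = 1 - (37/38)^38 = 0.637.
By linearity of expectation, E[distinct seen] = 38·(1 - (37/38)^38) = 24.207.

24.21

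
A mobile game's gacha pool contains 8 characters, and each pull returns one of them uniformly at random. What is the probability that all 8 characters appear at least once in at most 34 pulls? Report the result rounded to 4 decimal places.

0.9162

By inclusion–exclusion over which characters are missing,
P(all seen) = Σ_{j=0}^{8} (-1)^j C(8,j)((8-j)/8)^34
= 1.00000 - 0.08538 + 0.00158 - 0.00001 + 0.00000 - 0.00000 + 0.00000 - 0.00000 + 0.00000
= 0.91619.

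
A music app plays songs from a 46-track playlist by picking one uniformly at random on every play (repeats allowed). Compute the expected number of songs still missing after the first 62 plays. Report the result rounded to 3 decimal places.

11.775

For each song, P(unseen after 62) = (45/46)^62 = 0.2560.
By linearity of expectation, E[unseen] = 46·(45/46)^62 = 11.7747.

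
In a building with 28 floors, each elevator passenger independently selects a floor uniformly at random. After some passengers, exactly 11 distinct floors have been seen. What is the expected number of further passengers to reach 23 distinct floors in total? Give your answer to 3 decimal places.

32.374

With k distinct floors already seen, the next new one takes an expected 28/(28-k) passengers.
Sum over k = 11,...,22: E = 28/17 + 28/16 + 28/15 + ... + 28/7 + 28/6 = 32.3741.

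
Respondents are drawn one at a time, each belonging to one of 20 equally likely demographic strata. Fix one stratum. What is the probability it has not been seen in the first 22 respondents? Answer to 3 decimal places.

Each respondent misses the fixed stratum with probability (20-1)/20 = 19/20, independently.
P(still missing after 22) = (19/20)^22 = 0.3235.

0.324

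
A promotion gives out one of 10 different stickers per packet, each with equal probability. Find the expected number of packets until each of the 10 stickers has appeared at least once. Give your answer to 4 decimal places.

After k distinct stickers have appeared, the next packet gives a new one with probability (10-k)/10, so the expected wait for the (k+1)-th is 10/(10-k).
E[T] = 10/10 + 10/9 + 10/8 + ... + 10/2 + 10/1 = 10·H_{10}.
H_{10} = 2.92897, so E[T] = 29.28968.

29.2897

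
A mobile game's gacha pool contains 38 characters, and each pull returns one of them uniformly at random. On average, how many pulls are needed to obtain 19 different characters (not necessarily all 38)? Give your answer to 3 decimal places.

25.846

With k distinct characters already seen, the next new one arrives after an expected 38/(38-k) pulls.
Sum over k = 0,...,18: E = 38/38 + 38/37 + 38/36 + ... + 38/21 + 38/20 = 25.8462.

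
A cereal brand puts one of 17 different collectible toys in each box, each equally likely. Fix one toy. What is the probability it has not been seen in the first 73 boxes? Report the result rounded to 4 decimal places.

0.0120

Each box misses the fixed toy with probability (17-1)/17 = 16/17, independently.
P(still missing after 73) = (16/17)^73 = 0.01197.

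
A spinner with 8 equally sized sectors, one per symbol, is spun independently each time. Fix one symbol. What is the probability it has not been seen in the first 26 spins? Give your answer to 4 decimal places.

Each spin misses the fixed symbol with probability (8-1)/8 = 7/8, independently.
P(still missing after 26) = (7/8)^26 = 0.03106.

0.0311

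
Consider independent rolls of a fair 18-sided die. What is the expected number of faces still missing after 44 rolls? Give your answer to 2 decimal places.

For each face, P(unseen after 44) = (17/18)^44 = 0.081.
By linearity of expectation, E[unseen] = 18·(17/18)^44 = 1.456.

1.46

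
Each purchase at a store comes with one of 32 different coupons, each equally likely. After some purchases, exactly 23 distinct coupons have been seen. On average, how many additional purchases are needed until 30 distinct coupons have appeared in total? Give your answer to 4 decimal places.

From k distinct to k+1 distinct takes on average 32/(32-k) purchases.
Sum over k = 23,...,29: E = 32/9 + 32/8 + 32/7 + ... + 32/4 + 32/3 = 42.52698.

42.5270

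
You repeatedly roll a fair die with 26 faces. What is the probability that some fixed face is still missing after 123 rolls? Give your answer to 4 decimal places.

0.0080

On each roll the fixed face fails to appear with probability 25/26.
P(still missing after 123) = (25/26)^123 = 0.00803.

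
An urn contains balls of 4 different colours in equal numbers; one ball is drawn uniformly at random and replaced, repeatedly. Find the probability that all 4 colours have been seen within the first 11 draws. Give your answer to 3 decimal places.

Let A_i be the event that colour i is missing after 11 draws. By inclusion–exclusion on the A_i,
P(all seen) = Σ_{j=0}^{4} (-1)^j C(4,j)((4-j)/4)^11
= 1.0000 - 0.1689 + 0.0029 - 0.0000 + 0.0000
= 0.8340.

0.834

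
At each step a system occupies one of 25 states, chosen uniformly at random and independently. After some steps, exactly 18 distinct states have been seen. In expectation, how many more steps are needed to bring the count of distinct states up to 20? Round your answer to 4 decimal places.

7.7381

The wait to go from k to k+1 distinct states is geometric with mean 25/(25-k).
Sum over k = 18,...,19: E = 25/7 + 25/6 = 7.73810.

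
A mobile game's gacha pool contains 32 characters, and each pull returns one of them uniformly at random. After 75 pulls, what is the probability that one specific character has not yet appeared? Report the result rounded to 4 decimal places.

Each pull misses the fixed character with probability (32-1)/32 = 31/32, independently.
P(still missing after 75) = (31/32)^75 = 0.09244.

0.0924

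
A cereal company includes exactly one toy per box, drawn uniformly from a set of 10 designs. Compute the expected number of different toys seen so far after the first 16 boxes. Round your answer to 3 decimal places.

8.147

For each toy, P(seen in 16 boxes) = 1 - (9/10)^16 = 0.8147.
By linearity of expectation, E[distinct seen] = 10·(1 - (9/10)^16) = 8.1470.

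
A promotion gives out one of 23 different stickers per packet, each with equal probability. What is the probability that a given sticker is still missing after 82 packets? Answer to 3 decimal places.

Each packet misses the fixed sticker with probability (23-1)/23 = 22/23, independently.
P(still missing after 82) = (22/23)^82 = 0.0261.

0.026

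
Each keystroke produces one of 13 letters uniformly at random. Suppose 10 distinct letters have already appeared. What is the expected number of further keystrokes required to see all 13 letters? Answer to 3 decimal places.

The wait to go from k to k+1 distinct letters is geometric with mean 13/(13-k).
Sum over k = 10,...,12: E = 13/3 + 13/2 + 13/1 = 23.8333.

23.833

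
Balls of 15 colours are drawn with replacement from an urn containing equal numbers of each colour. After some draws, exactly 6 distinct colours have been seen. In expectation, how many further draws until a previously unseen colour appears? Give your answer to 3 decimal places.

1.667

Each draw yields a new colour with probability (15-6)/15 = 9/15, so the wait is geometric with mean 15/9.
E = 15/9 = 1.6667.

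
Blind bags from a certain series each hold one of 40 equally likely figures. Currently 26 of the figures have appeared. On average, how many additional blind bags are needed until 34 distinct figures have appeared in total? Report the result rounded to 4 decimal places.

From k distinct to k+1 distinct takes on average 40/(40-k) blind bags.
Sum over k = 26,...,33: E = 40/14 + 40/13 + 40/12 + ... + 40/8 + 40/7 = 32.06249.

32.0625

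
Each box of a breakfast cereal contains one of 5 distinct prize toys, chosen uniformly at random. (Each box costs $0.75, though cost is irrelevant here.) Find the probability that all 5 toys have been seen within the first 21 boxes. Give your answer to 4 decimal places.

0.9541

By inclusion–exclusion over which toys are missing,
P(all seen) = Σ_{j=0}^{5} (-1)^j C(5,j)((5-j)/5)^21
= 1.00000 - 0.04612 + 0.00022 - 0.00000 + 0.00000 - 0.00000
= 0.95410.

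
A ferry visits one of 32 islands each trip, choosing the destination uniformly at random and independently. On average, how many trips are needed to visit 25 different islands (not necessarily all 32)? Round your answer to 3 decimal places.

Going from k to k+1 distinct takes a geometric number of trips with mean 32/(32-k).
Sum over k = 0,...,24: E = 32/32 + 32/31 + 32/30 + ... + 32/9 + 32/8 = 46.9004.

46.900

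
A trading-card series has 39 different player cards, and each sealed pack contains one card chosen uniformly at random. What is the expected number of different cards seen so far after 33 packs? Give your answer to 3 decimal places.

22.450

For each card, P(seen in 33 packs) = 1 - (38/39)^33 = 0.5756.
By linearity of expectation, E[distinct seen] = 39·(1 - (38/39)^33) = 22.4503.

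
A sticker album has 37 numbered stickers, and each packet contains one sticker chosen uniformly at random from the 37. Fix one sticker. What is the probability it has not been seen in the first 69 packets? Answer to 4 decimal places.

0.1510

Each packet misses the fixed sticker with probability (37-1)/37 = 36/37, independently.
P(still missing after 69) = (36/37)^69 = 0.15099.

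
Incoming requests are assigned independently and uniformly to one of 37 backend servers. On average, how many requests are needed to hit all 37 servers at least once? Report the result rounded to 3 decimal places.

155.459

The wait to go from k to k+1 distinct servers is geometric with mean 37/(37-k).
E[T] = 37/37 + 37/36 + 37/35 + ... + 37/2 + 37/1 = 37·H_{37}.
H_{37} = 4.2016, so E[T] = 155.4587.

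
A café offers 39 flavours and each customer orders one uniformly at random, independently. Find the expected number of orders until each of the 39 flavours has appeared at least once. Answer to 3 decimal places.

165.888

Split into phases: going from k distinct to k+1 distinct takes on average 39/(39-k) orders.
E[T] = 39/39 + 39/38 + 39/37 + ... + 39/2 + 39/1 = 39·H_{39}.
H_{39} = 4.2535, so E[T] = 165.8882.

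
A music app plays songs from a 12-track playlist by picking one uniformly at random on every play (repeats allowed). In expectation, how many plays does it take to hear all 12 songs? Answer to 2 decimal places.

37.24

After k distinct songs have appeared, the next play gives a new one with probability (12-k)/12, so the expected wait for the (k+1)-th is 12/(12-k).
E[T] = 12/12 + 12/11 + 12/10 + ... + 12/2 + 12/1 = 12·H_{12}.
H_{12} = 3.103, so E[T] = 37.239.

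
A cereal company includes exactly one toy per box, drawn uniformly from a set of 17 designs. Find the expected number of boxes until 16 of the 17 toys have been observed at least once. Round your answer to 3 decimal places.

Going from k to k+1 distinct takes a geometric number of boxes with mean 17/(17-k).
Sum over k = 0,...,15: E = 17/17 + 17/16 + 17/15 + ... + 17/3 + 17/2 = 41.4724.

41.472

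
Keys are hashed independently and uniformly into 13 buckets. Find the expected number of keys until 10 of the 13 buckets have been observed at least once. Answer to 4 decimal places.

17.5084

With k distinct buckets already seen, the next new one arrives after an expected 13/(13-k) keys.
Sum over k = 0,...,9: E = 13/13 + 13/12 + 13/11 + ... + 13/5 + 13/4 = 17.50841.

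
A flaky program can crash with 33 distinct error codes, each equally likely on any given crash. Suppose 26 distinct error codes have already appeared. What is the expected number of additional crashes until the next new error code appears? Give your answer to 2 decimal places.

4.71

Each crash yields a new error code with probability (33-26)/33 = 7/33, so the wait is geometric with mean 33/7.
E = 33/7 = 4.714.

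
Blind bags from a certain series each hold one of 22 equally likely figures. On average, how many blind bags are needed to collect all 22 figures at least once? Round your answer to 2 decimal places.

After k distinct figures have appeared, the next blind bag gives a new one with probability (22-k)/22, so the expected wait for the (k+1)-th is 22/(22-k).
E[T] = 22/22 + 22/21 + 22/20 + ... + 22/2 + 22/1 = 22·H_{22}.
H_{22} = 3.691, so E[T] = 81.198.

81.20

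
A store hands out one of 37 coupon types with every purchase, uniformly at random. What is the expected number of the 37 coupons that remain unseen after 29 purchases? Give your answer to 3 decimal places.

16.716

For each coupon, P(unseen after 29) = (36/37)^29 = 0.4518.
By linearity of expectation, E[unseen] = 37·(36/37)^29 = 16.7157.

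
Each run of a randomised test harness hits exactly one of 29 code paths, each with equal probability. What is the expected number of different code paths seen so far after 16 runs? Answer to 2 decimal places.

For each code path, P(seen in 16 runs) = 1 - (28/29)^16 = 0.430.
By linearity of expectation, E[distinct seen] = 29·(1 - (28/29)^16) = 12.459.

12.46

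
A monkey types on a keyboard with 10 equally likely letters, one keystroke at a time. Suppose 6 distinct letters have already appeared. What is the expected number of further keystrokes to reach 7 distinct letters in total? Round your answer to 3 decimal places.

2.500

From k distinct to k+1 distinct takes on average 10/(10-k) keystrokes.
Only the k = 6 term is needed: E = 10/4 = 2.5000.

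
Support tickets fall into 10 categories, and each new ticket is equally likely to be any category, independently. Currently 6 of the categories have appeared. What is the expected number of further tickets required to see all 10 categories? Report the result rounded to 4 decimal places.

The wait to go from k to k+1 distinct categories is geometric with mean 10/(10-k).
Sum over k = 6,...,9: E = 10/4 + 10/3 + 10/2 + 10/1 = 20.83333.

20.8333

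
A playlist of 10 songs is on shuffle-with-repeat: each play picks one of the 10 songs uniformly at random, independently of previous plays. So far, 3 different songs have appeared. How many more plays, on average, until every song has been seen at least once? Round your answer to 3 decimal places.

The wait to go from k to k+1 distinct songs is geometric with mean 10/(10-k).
Sum over k = 3,...,9: E = 10/7 + 10/6 + 10/5 + ... + 10/2 + 10/1 = 25.9286.

25.929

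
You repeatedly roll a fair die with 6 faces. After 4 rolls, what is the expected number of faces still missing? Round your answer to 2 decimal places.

2.89

For each face, P(unseen after 4) = (5/6)^4 = 0.482.
By linearity of expectation, E[unseen] = 6·(5/6)^4 = 2.894.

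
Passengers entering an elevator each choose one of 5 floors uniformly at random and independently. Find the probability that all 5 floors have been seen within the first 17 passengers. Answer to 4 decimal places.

0.8891

By inclusion–exclusion over which floors are missing,
P(all seen) = Σ_{j=0}^{5} (-1)^j C(5,j)((5-j)/5)^17
= 1.00000 - 0.11259 + 0.00169 - 0.00000 + 0.00000 - 0.00000
= 0.88910.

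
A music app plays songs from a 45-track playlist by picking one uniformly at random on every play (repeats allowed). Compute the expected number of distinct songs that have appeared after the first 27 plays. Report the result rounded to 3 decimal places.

20.470

For each song, P(seen in 27 plays) = 1 - (44/45)^27 = 0.4549.
By linearity of expectation, E[distinct seen] = 45·(1 - (44/45)^27) = 20.4700.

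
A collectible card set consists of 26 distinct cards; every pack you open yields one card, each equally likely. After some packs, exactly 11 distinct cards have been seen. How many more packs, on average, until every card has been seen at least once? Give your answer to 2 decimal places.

With k distinct cards already seen, the next new one takes an expected 26/(26-k) packs.
Sum over k = 11,...,25: E = 26/15 + 26/14 + 26/13 + ... + 26/2 + 26/1 = 86.274.

86.27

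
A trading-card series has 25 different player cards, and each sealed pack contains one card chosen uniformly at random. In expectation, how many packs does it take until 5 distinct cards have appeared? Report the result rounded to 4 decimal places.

With k distinct cards already seen, the next new one arrives after an expected 25/(25-k) packs.
Sum over k = 0,...,4: E = 25/25 + 25/24 + 25/23 + 25/22 + 25/21 = 5.45546.

5.4555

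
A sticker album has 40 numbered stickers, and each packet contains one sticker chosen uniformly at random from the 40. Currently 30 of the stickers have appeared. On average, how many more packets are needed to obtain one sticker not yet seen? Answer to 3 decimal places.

4.000

The number of packets until the next new sticker is geometric with success probability 10/40, so its mean is 40/10.
E = 40/10 = 4.0000.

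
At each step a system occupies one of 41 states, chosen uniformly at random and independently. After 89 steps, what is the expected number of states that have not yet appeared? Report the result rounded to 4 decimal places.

4.5537

For each state, P(unseen after 89) = (40/41)^89 = 0.11106.
By linearity of expectation, E[unseen] = 41·(40/41)^89 = 4.55365.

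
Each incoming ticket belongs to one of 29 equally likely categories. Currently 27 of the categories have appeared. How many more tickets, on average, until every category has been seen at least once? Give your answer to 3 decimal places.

43.500

The wait to go from k to k+1 distinct categories is geometric with mean 29/(29-k).
Sum over k = 27,...,28: E = 29/2 + 29/1 = 43.5000.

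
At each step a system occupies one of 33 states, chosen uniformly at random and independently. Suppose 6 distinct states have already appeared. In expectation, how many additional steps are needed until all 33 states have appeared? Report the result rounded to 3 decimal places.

With k distinct states already seen, the next new one takes an expected 33/(33-k) steps.
Sum over k = 6,...,32: E = 33/27 + 33/26 + 33/25 + ... + 33/2 + 33/1 = 128.4181.

128.418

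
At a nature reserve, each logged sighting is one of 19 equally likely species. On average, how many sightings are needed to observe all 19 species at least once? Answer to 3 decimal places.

67.407

After k distinct species have appeared, the next sighting gives a new one with probability (19-k)/19, so the expected wait for the (k+1)-th is 19/(19-k).
E[T] = 19/19 + 19/18 + 19/17 + ... + 19/2 + 19/1 = 19·H_{19}.
H_{19} = 3.5477, so E[T] = 67.4071.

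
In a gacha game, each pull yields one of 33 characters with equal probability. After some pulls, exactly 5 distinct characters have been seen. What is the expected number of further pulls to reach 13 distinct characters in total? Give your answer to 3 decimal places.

With k distinct characters already seen, the next new one takes an expected 33/(33-k) pulls.
Sum over k = 5,...,12: E = 33/28 + 33/27 + 33/26 + ... + 33/22 + 33/21 = 10.8712.

10.871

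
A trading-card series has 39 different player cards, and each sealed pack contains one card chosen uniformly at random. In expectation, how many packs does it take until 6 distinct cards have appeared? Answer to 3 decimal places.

6.425

Going from k to k+1 distinct takes a geometric number of packs with mean 39/(39-k).
Sum over k = 0,...,5: E = 39/39 + 39/38 + 39/37 + 39/36 + 39/35 + 39/34 = 6.4250.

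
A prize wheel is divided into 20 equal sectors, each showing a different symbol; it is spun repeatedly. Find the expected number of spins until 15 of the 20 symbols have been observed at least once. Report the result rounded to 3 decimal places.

26.288

Going from k to k+1 distinct takes a geometric number of spins with mean 20/(20-k).
Sum over k = 0,...,14: E = 20/20 + 20/19 + 20/18 + ... + 20/7 + 20/6 = 26.2881.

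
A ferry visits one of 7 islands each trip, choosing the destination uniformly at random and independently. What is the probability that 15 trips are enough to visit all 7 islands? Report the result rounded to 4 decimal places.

By inclusion–exclusion over which islands are missing,
P(all seen) = Σ_{j=0}^{7} (-1)^j C(7,j)((7-j)/7)^15
= 1.00000 - 0.69326 + 0.13499 - 0.00792 + 0.00011 - 0.00000 + 0.00000 - 0.00000
= 0.43392.

0.4339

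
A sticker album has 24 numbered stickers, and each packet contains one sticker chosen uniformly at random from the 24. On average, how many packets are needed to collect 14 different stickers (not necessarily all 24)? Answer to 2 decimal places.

With k distinct stickers already seen, the next new one arrives after an expected 24/(24-k) packets.
Sum over k = 0,...,13: E = 24/24 + 24/23 + 24/22 + ... + 24/12 + 24/11 = 20.328.

20.33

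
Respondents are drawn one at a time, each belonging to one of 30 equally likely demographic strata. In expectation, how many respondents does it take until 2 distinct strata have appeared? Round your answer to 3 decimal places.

Going from k to k+1 distinct takes a geometric number of respondents with mean 30/(30-k).
Sum over k = 0,...,1: E = 30/30 + 30/29 = 2.0345.

2.034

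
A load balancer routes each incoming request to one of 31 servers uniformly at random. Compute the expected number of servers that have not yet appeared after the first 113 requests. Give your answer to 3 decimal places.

0.762

For each server, P(unseen after 113) = (30/31)^113 = 0.0246.
By linearity of expectation, E[unseen] = 31·(30/31)^113 = 0.7624.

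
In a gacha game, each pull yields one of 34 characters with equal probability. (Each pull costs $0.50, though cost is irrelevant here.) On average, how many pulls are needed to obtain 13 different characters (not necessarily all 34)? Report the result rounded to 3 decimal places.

16.077

Going from k to k+1 distinct takes a geometric number of pulls with mean 34/(34-k).
Sum over k = 0,...,12: E = 34/34 + 34/33 + 34/32 + ... + 34/23 + 34/22 = 16.0769.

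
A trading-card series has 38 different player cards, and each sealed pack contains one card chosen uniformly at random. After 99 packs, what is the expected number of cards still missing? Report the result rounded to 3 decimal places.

For each card, P(unseen after 99) = (37/38)^99 = 0.0714.
By linearity of expectation, E[unseen] = 38·(37/38)^99 = 2.7113.

2.711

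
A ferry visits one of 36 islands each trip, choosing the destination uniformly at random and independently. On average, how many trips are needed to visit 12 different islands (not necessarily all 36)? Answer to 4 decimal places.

14.3496

Going from k to k+1 distinct takes a geometric number of trips with mean 36/(36-k).
Sum over k = 0,...,11: E = 36/36 + 36/35 + 36/34 + ... + 36/26 + 36/25 = 14.34964.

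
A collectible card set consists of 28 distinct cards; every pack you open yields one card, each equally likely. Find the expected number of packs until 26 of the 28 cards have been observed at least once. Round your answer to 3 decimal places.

67.961

Going from k to k+1 distinct takes a geometric number of packs with mean 28/(28-k).
Sum over k = 0,...,25: E = 28/28 + 28/27 + 28/26 + ... + 28/4 + 28/3 = 67.9608.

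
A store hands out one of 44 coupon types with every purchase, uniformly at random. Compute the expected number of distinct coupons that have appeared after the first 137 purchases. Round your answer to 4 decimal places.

For each coupon, P(seen in 137 purchases) = 1 - (43/44)^137 = 0.95713.
By linearity of expectation, E[distinct seen] = 44·(1 - (43/44)^137) = 42.11368.

42.1137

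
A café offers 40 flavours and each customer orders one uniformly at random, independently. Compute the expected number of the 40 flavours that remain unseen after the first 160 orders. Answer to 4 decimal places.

0.6963

For each flavour, P(unseen after 160) = (39/40)^160 = 0.01741.
By linearity of expectation, E[unseen] = 40·(39/40)^160 = 0.69630.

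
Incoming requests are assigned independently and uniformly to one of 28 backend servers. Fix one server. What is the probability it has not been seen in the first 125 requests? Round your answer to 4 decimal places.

0.0106

On each request the fixed server fails to appear with probability 27/28.
P(still missing after 125) = (27/28)^125 = 0.01061.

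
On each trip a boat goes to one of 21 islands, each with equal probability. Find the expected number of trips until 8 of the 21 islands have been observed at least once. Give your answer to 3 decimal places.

Going from k to k+1 distinct takes a geometric number of trips with mean 21/(21-k).
Sum over k = 0,...,7: E = 21/21 + 21/20 + 21/19 + ... + 21/15 + 21/14 = 9.7697.

9.770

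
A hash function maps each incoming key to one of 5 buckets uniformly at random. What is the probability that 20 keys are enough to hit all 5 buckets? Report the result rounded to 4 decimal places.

Let A_i be the event that bucket i is missing after 20 keys. By inclusion–exclusion on the A_i,
P(all seen) = Σ_{j=0}^{5} (-1)^j C(5,j)((5-j)/5)^20
= 1.00000 - 0.05765 + 0.00037 - 0.00000 + 0.00000 - 0.00000
= 0.94272.

0.9427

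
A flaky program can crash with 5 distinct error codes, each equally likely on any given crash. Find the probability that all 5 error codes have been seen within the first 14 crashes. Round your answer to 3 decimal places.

By inclusion–exclusion over which error codes are missing,
P(all seen) = Σ_{j=0}^{5} (-1)^j C(5,j)((5-j)/5)^14
= 1.0000 - 0.2199 + 0.0078 - 0.0000 + 0.0000 - 0.0000
= 0.7879.

0.788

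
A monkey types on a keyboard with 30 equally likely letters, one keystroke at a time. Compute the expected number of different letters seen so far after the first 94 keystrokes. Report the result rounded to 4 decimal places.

28.7608

For each letter, P(seen in 94 keystrokes) = 1 - (29/30)^94 = 0.95869.
By linearity of expectation, E[distinct seen] = 30·(1 - (29/30)^94) = 28.76082.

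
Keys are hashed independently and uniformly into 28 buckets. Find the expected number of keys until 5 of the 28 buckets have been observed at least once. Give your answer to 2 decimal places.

5.40

Going from k to k+1 distinct takes a geometric number of keys with mean 28/(28-k).
Sum over k = 0,...,4: E = 28/28 + 28/27 + 28/26 + 28/25 + 28/24 = 5.401.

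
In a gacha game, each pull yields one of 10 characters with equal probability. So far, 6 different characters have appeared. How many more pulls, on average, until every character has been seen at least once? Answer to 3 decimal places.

20.833

The wait to go from k to k+1 distinct characters is geometric with mean 10/(10-k).
Sum over k = 6,...,9: E = 10/4 + 10/3 + 10/2 + 10/1 = 20.8333.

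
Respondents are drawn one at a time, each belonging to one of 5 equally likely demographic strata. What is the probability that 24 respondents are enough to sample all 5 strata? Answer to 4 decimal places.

By inclusion–exclusion over which strata are missing,
P(all seen) = Σ_{j=0}^{5} (-1)^j C(5,j)((5-j)/5)^24
= 1.00000 - 0.02361 + 0.00005 - 0.00000 + 0.00000 - 0.00000
= 0.97644.

0.9764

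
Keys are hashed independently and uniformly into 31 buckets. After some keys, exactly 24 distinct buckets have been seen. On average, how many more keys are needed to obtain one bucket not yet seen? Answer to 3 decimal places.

4.429

The number of keys until the next new bucket is geometric with success probability 7/31, so its mean is 31/7.
E = 31/7 = 4.4286.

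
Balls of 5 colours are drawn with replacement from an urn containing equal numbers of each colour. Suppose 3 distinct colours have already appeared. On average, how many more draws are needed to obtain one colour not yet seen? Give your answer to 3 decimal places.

Each draw yields a new colour with probability (5-3)/5 = 2/5, so the wait is geometric with mean 5/2.
E = 5/2 = 2.5000.

2.500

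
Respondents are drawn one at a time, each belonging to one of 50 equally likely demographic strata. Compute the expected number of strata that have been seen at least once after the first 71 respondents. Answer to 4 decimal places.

38.0870

For each stratum, P(seen in 71 respondents) = 1 - (49/50)^71 = 0.76174.
By linearity of expectation, E[distinct seen] = 50·(1 - (49/50)^71) = 38.08699.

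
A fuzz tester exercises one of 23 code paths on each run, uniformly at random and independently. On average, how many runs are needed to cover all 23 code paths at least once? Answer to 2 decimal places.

85.89

After k distinct code paths have appeared, the next run gives a new one with probability (23-k)/23, so the expected wait for the (k+1)-th is 23/(23-k).
E[T] = 23/23 + 23/22 + 23/21 + ... + 23/2 + 23/1 = 23·H_{23}.
H_{23} = 3.734, so E[T] = 85.889.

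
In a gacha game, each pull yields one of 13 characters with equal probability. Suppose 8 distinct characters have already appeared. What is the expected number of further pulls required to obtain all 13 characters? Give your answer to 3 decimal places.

29.683

From k distinct to k+1 distinct takes on average 13/(13-k) pulls.
Sum over k = 8,...,12: E = 13/5 + 13/4 + 13/3 + 13/2 + 13/1 = 29.6833.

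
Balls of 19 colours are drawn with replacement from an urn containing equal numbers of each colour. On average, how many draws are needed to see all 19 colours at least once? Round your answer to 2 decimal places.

67.41

Split into phases: going from k distinct to k+1 distinct takes on average 19/(19-k) draws.
E[T] = 19/19 + 19/18 + 19/17 + ... + 19/2 + 19/1 = 19·H_{19}.
H_{19} = 3.548, so E[T] = 67.407.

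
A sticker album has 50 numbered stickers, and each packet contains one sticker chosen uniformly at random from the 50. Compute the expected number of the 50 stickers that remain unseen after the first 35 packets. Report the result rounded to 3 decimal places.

24.654

For each sticker, P(unseen after 35) = (49/50)^35 = 0.4931.
By linearity of expectation, E[unseen] = 50·(49/50)^35 = 24.6537.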